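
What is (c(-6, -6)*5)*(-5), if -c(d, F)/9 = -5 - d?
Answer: 225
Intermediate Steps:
c(d, F) = 45 + 9*d (c(d, F) = -9*(-5 - d) = 45 + 9*d)
(c(-6, -6)*5)*(-5) = ((45 + 9*(-6))*5)*(-5) = ((45 - 54)*5)*(-5) = -9*5*(-5) = -45*(-5) = 225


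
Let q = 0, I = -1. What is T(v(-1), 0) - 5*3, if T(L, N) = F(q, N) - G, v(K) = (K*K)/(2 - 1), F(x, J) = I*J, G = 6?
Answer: -21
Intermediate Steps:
F(x, J) = -J
v(K) = K² (v(K) = K²/1 = K²*1 = K²)
T(L, N) = -6 - N (T(L, N) = -N - 1*6 = -N - 6 = -6 - N)
T(v(-1), 0) - 5*3 = (-6 - 1*0) - 5*3 = (-6 + 0) - 15 = -6 - 15 = -21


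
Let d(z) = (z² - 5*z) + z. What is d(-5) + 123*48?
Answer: 5949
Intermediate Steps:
d(z) = z² - 4*z
d(-5) + 123*48 = -5*(-4 - 5) + 123*48 = -5*(-9) + 5904 = 45 + 5904 = 5949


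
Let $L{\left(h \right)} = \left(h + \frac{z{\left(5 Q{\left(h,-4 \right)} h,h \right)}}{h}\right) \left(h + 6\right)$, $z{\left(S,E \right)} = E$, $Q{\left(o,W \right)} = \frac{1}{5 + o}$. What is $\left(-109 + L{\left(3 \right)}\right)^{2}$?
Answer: $5329$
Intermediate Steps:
$L{\left(h \right)} = \left(1 + h\right) \left(6 + h\right)$ ($L{\left(h \right)} = \left(h + \frac{h}{h}\right) \left(h + 6\right) = \left(h + 1\right) \left(6 + h\right) = \left(1 + h\right) \left(6 + h\right)$)
$\left(-109 + L{\left(3 \right)}\right)^{2} = \left(-109 + \left(6 + 3^{2} + 7 \cdot 3\right)\right)^{2} = \left(-109 + \left(6 + 9 + 21\right)\right)^{2} = \left(-109 + 36\right)^{2} = \left(-73\right)^{2} = 5329$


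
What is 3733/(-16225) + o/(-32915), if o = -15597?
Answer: 26037926/106809175 ≈ 0.24378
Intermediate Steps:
3733/(-16225) + o/(-32915) = 3733/(-16225) - 15597/(-32915) = 3733*(-1/16225) - 15597*(-1/32915) = -3733/16225 + 15597/32915 = 26037926/106809175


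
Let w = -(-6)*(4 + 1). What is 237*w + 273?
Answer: 7383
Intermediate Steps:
w = 30 (w = -(-6)*5 = -1*(-30) = 30)
237*w + 273 = 237*30 + 273 = 7110 + 273 = 7383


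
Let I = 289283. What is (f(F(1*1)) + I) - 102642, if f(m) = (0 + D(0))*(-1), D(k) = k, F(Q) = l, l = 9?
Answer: 186641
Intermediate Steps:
F(Q) = 9
f(m) = 0 (f(m) = (0 + 0)*(-1) = 0*(-1) = 0)
(f(F(1*1)) + I) - 102642 = (0 + 289283) - 102642 = 289283 - 102642 = 186641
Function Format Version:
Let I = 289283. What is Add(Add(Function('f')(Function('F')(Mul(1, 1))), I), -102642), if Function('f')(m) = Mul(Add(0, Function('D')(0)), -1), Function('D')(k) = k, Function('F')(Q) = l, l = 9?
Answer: 186641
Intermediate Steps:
Function('F')(Q) = 9
Function('f')(m) = 0 (Function('f')(m) = Mul(Add(0, 0), -1) = Mul(0, -1) = 0)
Add(Add(Function('f')(Function('F')(Mul(1, 1))), I), -102642) = Add(Add(0, 289283), -102642) = Add(289283, -102642) = 186641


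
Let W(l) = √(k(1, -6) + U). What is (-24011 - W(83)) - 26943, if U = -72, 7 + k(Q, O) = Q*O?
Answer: -50954 - I*√85 ≈ -50954.0 - 9.2195*I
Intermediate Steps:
k(Q, O) = -7 + O*Q (k(Q, O) = -7 + Q*O = -7 + O*Q)
W(l) = I*√85 (W(l) = √((-7 - 6*1) - 72) = √((-7 - 6) - 72) = √(-13 - 72) = √(-85) = I*√85)
(-24011 - W(83)) - 26943 = (-24011 - I*√85) - 26943 = -50954 - I*√85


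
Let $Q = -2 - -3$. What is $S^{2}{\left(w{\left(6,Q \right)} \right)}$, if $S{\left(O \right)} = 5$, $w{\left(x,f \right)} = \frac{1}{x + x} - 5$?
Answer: $25$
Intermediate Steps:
$Q = 1$ ($Q = -2 + 3 = 1$)
$w{\left(x,f \right)} = -5 + \frac{1}{2 x}$ ($w{\left(x,f \right)} = \frac{1}{2 x} - 5 = -5 + \frac{1}{2 x}$)
$S^{2}{\left(w{\left(6,Q \right)} \right)} = 5^{2} = 25$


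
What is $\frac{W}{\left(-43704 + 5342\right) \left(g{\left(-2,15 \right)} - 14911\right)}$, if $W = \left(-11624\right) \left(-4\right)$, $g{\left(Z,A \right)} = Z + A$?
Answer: $\frac{11624}{142879269} \approx 8.1355 \cdot 10^{-5}$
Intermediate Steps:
$g{\left(Z,A \right)} = A + Z$
$W = 46496$
$\frac{W}{\left(-43704 + 5342\right) \left(g{\left(-2,15 \right)} - 14911\right)} = \frac{46496}{\left(-43704 + 5342\right) \left(\left(15 - 2\right) - 14911\right)} = \frac{46496}{\left(-38362\right) \left(13 - 14911\right)} = \frac{46496}{\left(-38362\right) \left(-14898\right)} = \frac{46496}{571517076} = 46496 \cdot \frac{1}{571517076} = \frac{11624}{142879269}$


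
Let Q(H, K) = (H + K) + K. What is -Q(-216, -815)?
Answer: 1846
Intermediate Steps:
Q(H, K) = H + 2*K
-Q(-216, -815) = -(-216 + 2*(-815)) = -(-216 - 1630) = -1*(-1846) = 1846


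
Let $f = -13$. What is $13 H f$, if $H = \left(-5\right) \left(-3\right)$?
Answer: $-2535$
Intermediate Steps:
$H = 15$
$13 H f = 13 \cdot 15 \left(-13\right) = 195 \left(-13\right) = -2535$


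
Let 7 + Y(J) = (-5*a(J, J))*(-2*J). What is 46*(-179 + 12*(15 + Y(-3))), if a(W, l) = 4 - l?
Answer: -119738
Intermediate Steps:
Y(J) = -7 - 2*J*(-20 + 5*J) (Y(J) = -7 + (-5*(4 - J))*(-2*J) = -7 + (-20 + 5*J)*(-2*J) = -7 - 2*J*(-20 + 5*J))
46*(-179 + 12*(15 + Y(-3))) = 46*(-179 + 12*(15 + (-7 - 10*(-3)*(-4 - 3)))) = 46*(-179 + 12*(15 + (-7 - 10*(-3)*(-7)))) = 46*(-179 + 12*(15 + (-7 - 210))) = 46*(-179 + 12*(15 - 217)) = 46*(-179 + 12*(-202)) = 46*(-179 - 2424) = 46*(-2603) = -119738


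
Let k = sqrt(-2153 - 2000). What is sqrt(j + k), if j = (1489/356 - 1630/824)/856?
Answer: sqrt(2477675094 + 962103995161*I*sqrt(4153))/980869 ≈ 5.6765 + 5.6763*I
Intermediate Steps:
k = I*sqrt(4153) (k = sqrt(-4153) = I*sqrt(4153) ≈ 64.444*I)
j = 2526/980869 (j = (1489*(1/356) - 1630*1/824)*(1/856) = (1489/356 - 815/412)*(1/856) = (20208/9167)*(1/856) = 2526/980869 ≈ 0.0025753)
sqrt(j + k) = sqrt(2526/980869 + I*sqrt(4153))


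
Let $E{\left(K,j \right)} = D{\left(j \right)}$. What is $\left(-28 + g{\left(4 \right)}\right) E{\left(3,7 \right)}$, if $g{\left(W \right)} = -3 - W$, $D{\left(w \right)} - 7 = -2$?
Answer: $-175$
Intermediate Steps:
$D{\left(w \right)} = 5$ ($D{\left(w \right)} = 7 - 2 = 5$)
$E{\left(K,j \right)} = 5$
$\left(-28 + g{\left(4 \right)}\right) E{\left(3,7 \right)} = \left(-28 - 7\right) 5 = \left(-35\right) 5 = -175$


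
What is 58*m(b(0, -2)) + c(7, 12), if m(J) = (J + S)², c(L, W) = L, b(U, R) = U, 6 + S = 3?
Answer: 529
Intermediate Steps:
S = -3 (S = -6 + 3 = -3)
m(J) = (-3 + J)² (m(J) = (J - 3)² = (-3 + J)²)
58*m(b(0, -2)) + c(7, 12) = 58*(-3 + 0)² + 7 = 58*(-3)² + 7 = 58*9 + 7 = 522 + 7 = 529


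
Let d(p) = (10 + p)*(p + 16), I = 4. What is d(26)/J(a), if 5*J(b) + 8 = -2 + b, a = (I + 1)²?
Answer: 504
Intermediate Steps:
a = 25 (a = (4 + 1)² = 5² = 25)
J(b) = -2 + b/5 (J(b) = -8/5 + (-2 + b)/5 = -8/5 + (-⅖ + b/5) = -2 + b/5)
d(p) = (10 + p)*(16 + p)
d(26)/J(a) = (160 + 26² + 26*26)/(-2 + (⅕)*25) = (160 + 676 + 676)/(-2 + 5) = 1512/3 = 1512*(⅓) = 504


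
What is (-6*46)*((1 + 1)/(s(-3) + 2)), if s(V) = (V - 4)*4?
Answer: 276/13 ≈ 21.231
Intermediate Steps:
s(V) = -16 + 4*V (s(V) = (-4 + V)*4 = -16 + 4*V)
(-6*46)*((1 + 1)/(s(-3) + 2)) = (-6*46)*((1 + 1)/((-16 + 4*(-3)) + 2)) = -552/((-16 - 12) + 2) = -552/(-28 + 2) = -552/(-26) = -552*(-1)/26 = -276*(-1/13) = 276/13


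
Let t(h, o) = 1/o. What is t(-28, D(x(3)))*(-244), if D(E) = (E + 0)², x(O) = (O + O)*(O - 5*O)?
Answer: -61/1296 ≈ -0.047068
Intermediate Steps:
x(O) = -8*O² (x(O) = (2*O)*(-4*O) = -8*O²)
D(E) = E²
t(-28, D(x(3)))*(-244) = -244/(-8*3²)² = -244/(-8*9)² = -244/(-72)² = -244/5184 = (1/5184)*(-244) = -61/1296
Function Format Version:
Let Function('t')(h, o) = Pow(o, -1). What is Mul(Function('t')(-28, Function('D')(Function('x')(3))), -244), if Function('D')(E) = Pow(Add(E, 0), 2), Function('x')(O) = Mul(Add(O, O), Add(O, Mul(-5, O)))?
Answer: Rational(-61, 1296) ≈ -0.047068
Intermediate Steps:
Function('x')(O) = Mul(-8, Pow(O, 2)) (Function('x')(O) = Mul(Mul(2, O), Mul(-4, O)) = Mul(-8, Pow(O, 2)))
Function('D')(E) = Pow(E, 2)
Mul(Function('t')(-28, Function('D')(Function('x')(3))), -244) = Mul(Pow(Pow(Mul(-8, Pow(3, 2)), 2), -1), -244) = Mul(Pow(Pow(Mul(-8, 9), 2), -1), -244) = Mul(Pow(Pow(-72, 2), -1), -244) = Mul(Pow(5184, -1), -244) = Mul(Rational(1, 5184), -244) = Rational(-61, 1296)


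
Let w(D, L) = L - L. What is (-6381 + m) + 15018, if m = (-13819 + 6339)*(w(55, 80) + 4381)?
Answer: -32761243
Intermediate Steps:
w(D, L) = 0
m = -32769880 (m = (-13819 + 6339)*(0 + 4381) = -7480*4381 = -32769880)
(-6381 + m) + 15018 = (-6381 - 32769880) + 15018 = -32776261 + 15018 = -32761243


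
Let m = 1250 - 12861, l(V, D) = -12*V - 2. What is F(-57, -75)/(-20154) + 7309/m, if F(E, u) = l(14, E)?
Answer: -72665858/117004047 ≈ -0.62105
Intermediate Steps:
l(V, D) = -2 - 12*V
F(E, u) = -170 (F(E, u) = -2 - 12*14 = -2 - 168 = -170)
m = -11611
F(-57, -75)/(-20154) + 7309/m = -170/(-20154) + 7309/(-11611) = -170*(-1/20154) + 7309*(-1/11611) = 85/10077 - 7309/11611 = -72665858/117004047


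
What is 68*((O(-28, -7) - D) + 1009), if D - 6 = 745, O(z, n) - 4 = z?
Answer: 15912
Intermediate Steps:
O(z, n) = 4 + z
D = 751 (D = 6 + 745 = 751)
68*((O(-28, -7) - D) + 1009) = 68*(((4 - 28) - 1*751) + 1009) = 68*((-24 - 751) + 1009) = 68*(-775 + 1009) = 68*234 = 15912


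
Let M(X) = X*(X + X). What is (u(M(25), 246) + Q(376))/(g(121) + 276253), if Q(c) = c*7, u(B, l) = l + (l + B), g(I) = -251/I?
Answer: 264627/16713181 ≈ 0.015833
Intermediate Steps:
M(X) = 2*X**2 (M(X) = X*(2*X) = 2*X**2)
u(B, l) = B + 2*l (u(B, l) = l + (B + l) = B + 2*l)
Q(c) = 7*c
(u(M(25), 246) + Q(376))/(g(121) + 276253) = ((2*25**2 + 2*246) + 7*376)/(-251/121 + 276253) = ((2*625 + 492) + 2632)/(-251*1/121 + 276253) = ((1250 + 492) + 2632)/(-251/121 + 276253) = (1742 + 2632)/(33426362/121) = 4374*(121/33426362) = 264627/16713181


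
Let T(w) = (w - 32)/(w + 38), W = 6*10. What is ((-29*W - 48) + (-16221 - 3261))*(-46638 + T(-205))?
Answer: 165657332430/167 ≈ 9.9196e+8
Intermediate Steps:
W = 60
T(w) = (-32 + w)/(38 + w)
((-29*W - 48) + (-16221 - 3261))*(-46638 + T(-205)) = ((-29*60 - 48) + (-16221 - 3261))*(-46638 + (-32 - 205)/(38 - 205)) = ((-1740 - 48) - 19482)*(-46638 - 237/(-167)) = (-1788 - 19482)*(-46638 - 1/167*(-237)) = -21270*(-46638 + 237/167) = -21270*(-7788309/167) = 165657332430/167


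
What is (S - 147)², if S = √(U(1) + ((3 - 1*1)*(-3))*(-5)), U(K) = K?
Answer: (147 - √31)² ≈ 20003.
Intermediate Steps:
S = √31 (S = √(1 + ((3 - 1*1)*(-3))*(-5)) = √(1 + ((3 - 1)*(-3))*(-5)) = √(1 + (2*(-3))*(-5)) = √(1 - 6*(-5)) = √(1 + 30) = √31 ≈ 5.5678)
(S - 147)² = (√31 - 147)² = (-147 + √31)²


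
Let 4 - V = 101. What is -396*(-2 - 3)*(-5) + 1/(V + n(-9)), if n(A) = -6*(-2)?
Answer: -841501/85 ≈ -9900.0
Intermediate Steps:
V = -97 (V = 4 - 1*101 = 4 - 101 = -97)
n(A) = 12
-396*(-2 - 3)*(-5) + 1/(V + n(-9)) = -396*(-2 - 3)*(-5) + 1/(-97 + 12) = -(-1980)*(-5) + 1/(-85) = -396*25 - 1/85 = -9900 - 1/85 = -841501/85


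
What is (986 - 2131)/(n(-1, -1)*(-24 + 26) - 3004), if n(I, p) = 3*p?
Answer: 229/602 ≈ 0.38040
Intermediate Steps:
(986 - 2131)/(n(-1, -1)*(-24 + 26) - 3004) = (986 - 2131)/((3*(-1))*(-24 + 26) - 3004) = -1145/(-3*2 - 3004) = -1145/(-6 - 3004) = -1145/(-3010) = -1145*(-1/3010) = 229/602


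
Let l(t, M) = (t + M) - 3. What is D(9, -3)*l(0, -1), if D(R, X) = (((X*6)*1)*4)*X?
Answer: -864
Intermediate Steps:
l(t, M) = -3 + M + t (l(t, M) = (M + t) - 3 = -3 + M + t)
D(R, X) = 24*X² (D(R, X) = (((6*X)*1)*4)*X = ((6*X)*4)*X = (24*X)*X = 24*X²)
D(9, -3)*l(0, -1) = (24*(-3)²)*(-3 - 1 + 0) = (24*9)*(-4) = 216*(-4) = -864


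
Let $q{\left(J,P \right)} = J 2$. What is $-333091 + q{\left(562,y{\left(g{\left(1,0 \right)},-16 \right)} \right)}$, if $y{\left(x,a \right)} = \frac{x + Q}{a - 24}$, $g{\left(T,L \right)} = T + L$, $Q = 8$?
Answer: $-331967$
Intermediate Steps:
$g{\left(T,L \right)} = L + T$
$y{\left(x,a \right)} = \frac{8 + x}{-24 + a}$ ($y{\left(x,a \right)} = \frac{x + 8}{a - 24} = \frac{8 + x}{-24 + a}$)
$q{\left(J,P \right)} = 2 J$
$-333091 + q{\left(562,y{\left(g{\left(1,0 \right)},-16 \right)} \right)} = -333091 + 2 \cdot 562 = -333091 + 1124 = -331967$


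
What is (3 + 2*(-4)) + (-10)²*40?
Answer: 3995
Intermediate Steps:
(3 + 2*(-4)) + (-10)²*40 = (3 - 8) + 100*40 = -5 + 4000 = 3995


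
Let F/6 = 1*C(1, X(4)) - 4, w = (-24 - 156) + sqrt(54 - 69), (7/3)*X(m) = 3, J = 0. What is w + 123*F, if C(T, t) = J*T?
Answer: -3132 + I*sqrt(15) ≈ -3132.0 + 3.873*I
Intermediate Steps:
X(m) = 9/7 (X(m) = (3/7)*3 = 9/7)
C(T, t) = 0 (C(T, t) = 0*T = 0)
w = -180 + I*sqrt(15) (w = -180 + sqrt(-15) = -180 + I*sqrt(15) ≈ -180.0 + 3.873*I)
F = -24 (F = 6*(1*0 - 4) = 6*(0 - 4) = 6*(-4) = -24)
w + 123*F = (-180 + I*sqrt(15)) + 123*(-24) = (-180 + I*sqrt(15)) - 2952 = -3132 + I*sqrt(15)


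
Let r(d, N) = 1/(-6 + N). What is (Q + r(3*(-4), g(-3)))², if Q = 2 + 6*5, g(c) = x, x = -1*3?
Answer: 82369/81 ≈ 1016.9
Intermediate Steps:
x = -3
g(c) = -3
Q = 32 (Q = 2 + 30 = 32)
(Q + r(3*(-4), g(-3)))² = (32 + 1/(-6 - 3))² = (32 + 1/(-9))² = (32 - ⅑)² = (287/9)² = 82369/81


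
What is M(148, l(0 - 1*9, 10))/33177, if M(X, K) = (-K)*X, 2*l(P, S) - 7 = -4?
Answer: -74/11059 ≈ -0.0066914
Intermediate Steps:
l(P, S) = 3/2 (l(P, S) = 7/2 + (½)*(-4) = 7/2 - 2 = 3/2)
M(X, K) = -K*X
M(148, l(0 - 1*9, 10))/33177 = -1*3/2*148/33177 = -222*1/33177 = -74/11059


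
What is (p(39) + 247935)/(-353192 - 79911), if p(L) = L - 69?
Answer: -247905/433103 ≈ -0.57239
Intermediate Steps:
p(L) = -69 + L
(p(39) + 247935)/(-353192 - 79911) = ((-69 + 39) + 247935)/(-353192 - 79911) = (-30 + 247935)/(-433103) = 247905*(-1/433103) = -247905/433103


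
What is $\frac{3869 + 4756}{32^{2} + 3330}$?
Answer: $\frac{8625}{4354} \approx 1.9809$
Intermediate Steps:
$\frac{3869 + 4756}{32^{2} + 3330} = \frac{8625}{1024 + 3330} = \frac{8625}{4354}$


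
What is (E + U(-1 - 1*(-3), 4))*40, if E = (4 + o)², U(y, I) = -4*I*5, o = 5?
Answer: 40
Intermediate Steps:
U(y, I) = -20*I
E = 81 (E = (4 + 5)² = 9² = 81)
(E + U(-1 - 1*(-3), 4))*40 = (81 - 20*4)*40 = (81 - 80)*40 = 1*40 = 40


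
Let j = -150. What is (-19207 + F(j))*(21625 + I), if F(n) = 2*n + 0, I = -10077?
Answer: -225266836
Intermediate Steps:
F(n) = 2*n
(-19207 + F(j))*(21625 + I) = (-19207 + 2*(-150))*(21625 - 10077) = (-19207 - 300)*11548 = -19507*11548 = -225266836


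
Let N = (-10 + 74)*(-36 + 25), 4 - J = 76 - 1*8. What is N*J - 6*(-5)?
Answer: 45086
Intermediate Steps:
J = -64 (J = 4 - (76 - 1*8) = 4 - (76 - 8) = 4 - 1*68 = 4 - 68 = -64)
N = -704 (N = 64*(-11) = -704)
N*J - 6*(-5) = -704*(-64) - 6*(-5) = 45056 + 30 = 45086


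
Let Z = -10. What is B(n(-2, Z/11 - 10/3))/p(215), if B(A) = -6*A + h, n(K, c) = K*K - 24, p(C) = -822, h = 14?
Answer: -67/411 ≈ -0.16302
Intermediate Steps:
n(K, c) = -24 + K² (n(K, c) = K² - 24 = -24 + K²)
B(A) = 14 - 6*A (B(A) = -6*A + 14 = 14 - 6*A)
B(n(-2, Z/11 - 10/3))/p(215) = (14 - 6*(-24 + (-2)²))/(-822) = (14 - 6*(-24 + 4))*(-1/822) = (14 - 6*(-20))*(-1/822) = (14 + 120)*(-1/822) = 134*(-1/822) = -67/411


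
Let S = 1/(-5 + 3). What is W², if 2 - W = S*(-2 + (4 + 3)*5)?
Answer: 1369/4 ≈ 342.25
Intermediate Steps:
S = -½ (S = 1/(-2) = -½ ≈ -0.50000)
W = 37/2 (W = 2 - (-1)*(-2 + (4 + 3)*5)/2 = 2 - (-1)*(-2 + 7*5)/2 = 2 - (-1)*(-2 + 35)/2 = 2 - (-1)*33/2 = 2 - 1*(-33/2) = 2 + 33/2 = 37/2 ≈ 18.500)
W² = (37/2)² = 1369/4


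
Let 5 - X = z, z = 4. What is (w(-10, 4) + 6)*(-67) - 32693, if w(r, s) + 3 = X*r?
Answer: -32224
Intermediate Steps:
X = 1 (X = 5 - 1*4 = 5 - 4 = 1)
w(r, s) = -3 + r (w(r, s) = -3 + 1*r = -3 + r)
(w(-10, 4) + 6)*(-67) - 32693 = ((-3 - 10) + 6)*(-67) - 32693 = (-13 + 6)*(-67) - 32693 = -7*(-67) - 32693 = 469 - 32693 = -32224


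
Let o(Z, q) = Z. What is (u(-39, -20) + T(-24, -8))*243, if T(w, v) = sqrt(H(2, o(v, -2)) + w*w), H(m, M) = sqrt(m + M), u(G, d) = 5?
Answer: 1215 + 243*sqrt(576 + I*sqrt(6)) ≈ 7047.0 + 12.401*I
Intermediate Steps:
H(m, M) = sqrt(M + m)
T(w, v) = sqrt(w**2 + sqrt(2 + v)) (T(w, v) = sqrt(sqrt(v + 2) + w*w) = sqrt(sqrt(2 + v) + w**2) = sqrt(w**2 + sqrt(2 + v)))
(u(-39, -20) + T(-24, -8))*243 = (5 + sqrt((-24)**2 + sqrt(2 - 8)))*243 = (5 + sqrt(576 + sqrt(-6)))*243 = (5 + sqrt(576 + I*sqrt(6)))*243 = 1215 + 243*sqrt(576 + I*sqrt(6))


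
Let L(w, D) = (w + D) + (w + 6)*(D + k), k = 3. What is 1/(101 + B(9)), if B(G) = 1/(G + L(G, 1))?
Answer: 79/7980 ≈ 0.0098998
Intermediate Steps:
L(w, D) = D + w + (3 + D)*(6 + w) (L(w, D) = (w + D) + (w + 6)*(D + 3) = (D + w) + (6 + w)*(3 + D) = (D + w) + (3 + D)*(6 + w) = D + w + (3 + D)*(6 + w))
B(G) = 1/(25 + 6*G) (B(G) = 1/(G + (18 + 4*G + 7*1 + 1*G)) = 1/(G + (18 + 4*G + 7 + G)) = 1/(G + (25 + 5*G)) = 1/(25 + 6*G))
1/(101 + B(9)) = 1/(101 + 1/(25 + 6*9)) = 1/(101 + 1/(25 + 54)) = 1/(101 + 1/79) = 1/(7980/79) = 79/7980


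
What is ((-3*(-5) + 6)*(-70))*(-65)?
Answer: 95550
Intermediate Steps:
((-3*(-5) + 6)*(-70))*(-65) = ((15 + 6)*(-70))*(-65) = (21*(-70))*(-65) = -1470*(-65) = 95550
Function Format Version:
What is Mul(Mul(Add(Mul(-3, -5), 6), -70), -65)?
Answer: 95550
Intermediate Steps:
Mul(Mul(Add(Mul(-3, -5), 6), -70), -65) = Mul(Mul(Add(15, 6), -70), -65) = Mul(Mul(21, -70), -65) = Mul(-1470, -65) = 95550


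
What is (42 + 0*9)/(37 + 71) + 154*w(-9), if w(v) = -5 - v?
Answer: 11095/18 ≈ 616.39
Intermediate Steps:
(42 + 0*9)/(37 + 71) + 154*w(-9) = (42 + 0*9)/(37 + 71) + 154*(-5 - 1*(-9)) = (42 + 0)/108 + 154*(-5 + 9) = 42*(1/108) + 154*4 = 7/18 + 616 = 11095/18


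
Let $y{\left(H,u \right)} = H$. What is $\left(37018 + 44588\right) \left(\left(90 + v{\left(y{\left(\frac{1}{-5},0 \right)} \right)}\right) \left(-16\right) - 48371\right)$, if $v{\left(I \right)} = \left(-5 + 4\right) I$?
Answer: $- \frac{20325688026}{5} \approx -4.0651 \cdot 10^{9}$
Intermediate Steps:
$v{\left(I \right)} = - I$
$\left(37018 + 44588\right) \left(\left(90 + v{\left(y{\left(\frac{1}{-5},0 \right)} \right)}\right) \left(-16\right) - 48371\right) = \left(37018 + 44588\right) \left(\left(90 - \frac{1}{-5}\right) \left(-16\right) - 48371\right) = 81606 \left(\left(90 - - \frac{1}{5}\right) \left(-16\right) - 48371\right) = 81606 \left(\left(90 + \frac{1}{5}\right) \left(-16\right) - 48371\right) = 81606 \left(\frac{451}{5} \left(-16\right) - 48371\right) = 81606 \left(- \frac{7216}{5} - 48371\right) = 81606 \left(- \frac{249071}{5}\right) = - \frac{20325688026}{5}$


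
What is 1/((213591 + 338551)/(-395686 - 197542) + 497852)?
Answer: 296614/147669597057 ≈ 2.0086e-6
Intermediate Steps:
1/((213591 + 338551)/(-395686 - 197542) + 497852) = 1/(552142/(-593228) + 497852) = 1/(552142*(-1/593228) + 497852) = 1/(-276071/296614 + 497852) = 1/(147669597057/296614) = 296614/147669597057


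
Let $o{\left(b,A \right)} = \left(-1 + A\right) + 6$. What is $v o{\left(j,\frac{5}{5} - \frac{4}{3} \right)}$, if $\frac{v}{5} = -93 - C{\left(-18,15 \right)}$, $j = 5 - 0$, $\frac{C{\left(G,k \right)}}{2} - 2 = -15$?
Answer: $- \frac{4690}{3} \approx -1563.3$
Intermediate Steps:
$C{\left(G,k \right)} = -26$ ($C{\left(G,k \right)} = 4 + 2 \left(-15\right) = 4 - 30 = -26$)
$j = 5$ ($j = 5 + 0 = 5$)
$o{\left(b,A \right)} = 5 + A$
$v = -335$ ($v = 5 \left(-93 - -26\right) = 5 \left(-93 + 26\right) = 5 \left(-67\right) = -335$)
$v o{\left(j,\frac{5}{5} - \frac{4}{3} \right)} = - 335 \left(5 + \left(\frac{5}{5} - \frac{4}{3}\right)\right) = - 335 \left(5 + \left(5 \cdot \frac{1}{5} - \frac{4}{3}\right)\right) = - 335 \left(5 + \left(1 - \frac{4}{3}\right)\right) = - 335 \left(5 - \frac{1}{3}\right) = \left(-335\right) \frac{14}{3} = - \frac{4690}{3}$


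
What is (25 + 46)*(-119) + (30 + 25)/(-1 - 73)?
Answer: -625281/74 ≈ -8449.8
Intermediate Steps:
(25 + 46)*(-119) + (30 + 25)/(-1 - 73) = 71*(-119) + 55/(-74) = -8449 + 55*(-1/74) = -8449 - 55/74 = -625281/74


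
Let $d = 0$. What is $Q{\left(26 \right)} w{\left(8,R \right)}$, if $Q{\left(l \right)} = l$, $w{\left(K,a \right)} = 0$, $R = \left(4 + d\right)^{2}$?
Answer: $0$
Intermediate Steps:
$R = 16$ ($R = \left(4 + 0\right)^{2} = 4^{2} = 16$)
$Q{\left(26 \right)} w{\left(8,R \right)} = 26 \cdot 0 = 0$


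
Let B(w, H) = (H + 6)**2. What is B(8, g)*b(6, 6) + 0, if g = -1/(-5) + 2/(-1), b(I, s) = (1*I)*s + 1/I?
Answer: 31899/50 ≈ 637.98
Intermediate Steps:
b(I, s) = 1/I + I*s (b(I, s) = I*s + 1/I = 1/I + I*s)
g = -9/5 (g = -1*(-1/5) + 2*(-1) = 1/5 - 2 = -9/5 ≈ -1.8000)
B(w, H) = (6 + H)**2
B(8, g)*b(6, 6) + 0 = (6 - 9/5)**2*(1/6 + 6*6) + 0 = (21/5)**2*(1/6 + 36) + 0 = (441/25)*(217/6) + 0 = 31899/50 + 0 = 31899/50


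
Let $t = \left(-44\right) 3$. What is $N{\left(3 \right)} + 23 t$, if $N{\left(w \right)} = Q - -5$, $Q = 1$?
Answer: $-3030$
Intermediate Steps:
$N{\left(w \right)} = 6$ ($N{\left(w \right)} = 1 - -5 = 1 + 5 = 6$)
$t = -132$
$N{\left(3 \right)} + 23 t = 6 + 23 \left(-132\right) = 6 - 3036 = -3030$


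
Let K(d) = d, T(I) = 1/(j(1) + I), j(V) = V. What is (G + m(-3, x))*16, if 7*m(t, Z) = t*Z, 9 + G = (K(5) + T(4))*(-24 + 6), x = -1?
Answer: -57216/35 ≈ -1634.7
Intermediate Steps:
T(I) = 1/(1 + I)
G = -513/5 (G = -9 + (5 + 1/(1 + 4))*(-24 + 6) = -9 + (5 + 1/5)*(-18) = -9 + (5 + ⅕)*(-18) = -9 + (26/5)*(-18) = -9 - 468/5 = -513/5 ≈ -102.60)
m(t, Z) = Z*t/7 (m(t, Z) = (t*Z)/7 = (Z*t)/7 = Z*t/7)
(G + m(-3, x))*16 = (-513/5 + (⅐)*(-1)*(-3))*16 = (-513/5 + 3/7)*16 = -3576/35*16 = -57216/35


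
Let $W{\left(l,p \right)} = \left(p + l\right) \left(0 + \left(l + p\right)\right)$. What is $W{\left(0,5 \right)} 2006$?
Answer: $50150$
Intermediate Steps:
$W{\left(l,p \right)} = \left(l + p\right)^{2}$ ($W{\left(l,p \right)} = \left(l + p\right) \left(l + p\right) = \left(l + p\right)^{2}$)
$W{\left(0,5 \right)} 2006 = \left(0 + 5\right)^{2} \cdot 2006 = 5^{2} \cdot 2006 = 25 \cdot 2006 = 50150$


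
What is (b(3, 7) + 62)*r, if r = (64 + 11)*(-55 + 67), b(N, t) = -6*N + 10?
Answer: 48600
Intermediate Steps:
b(N, t) = 10 - 6*N
r = 900 (r = 75*12 = 900)
(b(3, 7) + 62)*r = ((10 - 6*3) + 62)*900 = ((10 - 18) + 62)*900 = (-8 + 62)*900 = 54*900 = 48600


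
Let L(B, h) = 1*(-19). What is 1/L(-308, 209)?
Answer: -1/19 ≈ -0.052632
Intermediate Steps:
L(B, h) = -19
1/L(-308, 209) = 1/(-19) = -1/19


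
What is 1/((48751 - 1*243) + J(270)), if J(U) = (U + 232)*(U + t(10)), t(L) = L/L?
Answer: 1/184550 ≈ 5.4186e-6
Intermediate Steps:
t(L) = 1
J(U) = (1 + U)*(232 + U) (J(U) = (U + 232)*(U + 1) = (232 + U)*(1 + U) = (1 + U)*(232 + U))
1/((48751 - 1*243) + J(270)) = 1/((48751 - 1*243) + (232 + 270**2 + 233*270)) = 1/((48751 - 243) + (232 + 72900 + 62910)) = 1/(48508 + 136042) = 1/184550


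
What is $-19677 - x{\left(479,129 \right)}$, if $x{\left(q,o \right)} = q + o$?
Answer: $-20285$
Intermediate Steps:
$x{\left(q,o \right)} = o + q$
$-19677 - x{\left(479,129 \right)} = -19677 - \left(129 + 479\right) = -19677 - 608 = -20285$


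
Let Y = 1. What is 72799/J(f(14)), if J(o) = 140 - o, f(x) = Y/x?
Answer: 1019186/1959 ≈ 520.26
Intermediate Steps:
f(x) = 1/x
72799/J(f(14)) = 72799/(140 - 1/14) = 72799/(1959/14) = 72799*(14/1959) = 1019186/1959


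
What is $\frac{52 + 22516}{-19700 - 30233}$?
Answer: $- \frac{1736}{3841} \approx -0.45197$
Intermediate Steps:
$\frac{52 + 22516}{-19700 - 30233} = \frac{22568}{-49933} = 22568 \left(- \frac{1}{49933}\right) = - \frac{1736}{3841}$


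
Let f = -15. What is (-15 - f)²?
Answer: 0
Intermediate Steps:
(-15 - f)² = (-15 - 1*(-15))² = (-15 + 15)² = 0² = 0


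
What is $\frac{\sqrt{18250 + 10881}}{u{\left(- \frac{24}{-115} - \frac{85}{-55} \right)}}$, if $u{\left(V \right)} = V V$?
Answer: $\frac{1600225 \sqrt{29131}}{4923961} \approx 55.468$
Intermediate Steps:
$u{\left(V \right)} = V^{2}$
$\frac{\sqrt{18250 + 10881}}{u{\left(- \frac{24}{-115} - \frac{85}{-55} \right)}} = \frac{\sqrt{18250 + 10881}}{\left(- \frac{24}{-115} - \frac{85}{-55}\right)^{2}} = \frac{\sqrt{29131}}{\left(\left(-24\right) \left(- \frac{1}{115}\right) - - \frac{17}{11}\right)^{2}} = \frac{\sqrt{29131}}{\left(\frac{24}{115} + \frac{17}{11}\right)^{2}} = \frac{\sqrt{29131}}{\left(\frac{2219}{1265}\right)^{2}} = \frac{\sqrt{29131}}{\frac{4923961}{1600225}} = \sqrt{29131} \cdot \frac{1600225}{4923961} = \frac{1600225 \sqrt{29131}}{4923961}$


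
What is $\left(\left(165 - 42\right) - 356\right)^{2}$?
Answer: $54289$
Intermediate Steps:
$\left(\left(165 - 42\right) - 356\right)^{2} = \left(123 - 356\right)^{2} = \left(-233\right)^{2} = 54289$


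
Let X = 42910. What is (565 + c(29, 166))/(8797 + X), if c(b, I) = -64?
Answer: 501/51707 ≈ 0.0096892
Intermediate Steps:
(565 + c(29, 166))/(8797 + X) = (565 - 64)/(8797 + 42910) = 501/51707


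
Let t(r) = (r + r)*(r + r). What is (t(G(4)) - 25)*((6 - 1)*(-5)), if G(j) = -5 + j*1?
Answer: 525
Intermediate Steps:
G(j) = -5 + j
t(r) = 4*r² (t(r) = (2*r)*(2*r) = 4*r²)
(t(G(4)) - 25)*((6 - 1)*(-5)) = (4*(-5 + 4)² - 25)*((6 - 1)*(-5)) = (4*(-1)² - 25)*(5*(-5)) = (4*1 - 25)*(-25) = (4 - 25)*(-25) = -21*(-25) = 525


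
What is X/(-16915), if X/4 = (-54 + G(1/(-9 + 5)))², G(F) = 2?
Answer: -10816/16915 ≈ -0.63943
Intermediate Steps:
X = 10816 (X = 4*(-54 + 2)² = 4*(-52)² = 4*2704 = 10816)
X/(-16915) = 10816/(-16915) = 10816*(-1/16915) = -10816/16915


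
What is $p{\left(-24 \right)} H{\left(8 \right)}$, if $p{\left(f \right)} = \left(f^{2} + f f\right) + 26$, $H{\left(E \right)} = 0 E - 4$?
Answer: $-4712$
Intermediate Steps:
$H{\left(E \right)} = -4$ ($H{\left(E \right)} = 0 - 4 = -4$)
$p{\left(f \right)} = 26 + 2 f^{2}$ ($p{\left(f \right)} = \left(f^{2} + f^{2}\right) + 26 = 2 f^{2} + 26 = 26 + 2 f^{2}$)
$p{\left(-24 \right)} H{\left(8 \right)} = \left(26 + 2 \left(-24\right)^{2}\right) \left(-4\right) = \left(26 + 2 \cdot 576\right) \left(-4\right) = \left(26 + 1152\right) \left(-4\right) = 1178 \left(-4\right) = -4712$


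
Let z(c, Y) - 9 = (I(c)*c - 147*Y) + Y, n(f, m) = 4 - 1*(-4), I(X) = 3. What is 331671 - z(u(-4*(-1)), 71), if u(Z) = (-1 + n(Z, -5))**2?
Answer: 341881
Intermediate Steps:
n(f, m) = 8 (n(f, m) = 4 + 4 = 8)
u(Z) = 49 (u(Z) = (-1 + 8)**2 = 7**2 = 49)
z(c, Y) = 9 - 146*Y + 3*c (z(c, Y) = 9 + ((3*c - 147*Y) + Y) = 9 + ((-147*Y + 3*c) + Y) = 9 + (-146*Y + 3*c) = 9 - 146*Y + 3*c)
331671 - z(u(-4*(-1)), 71) = 331671 - (9 - 146*71 + 3*49) = 331671 - (9 - 10366 + 147) = 331671 - 1*(-10210) = 331671 + 10210 = 341881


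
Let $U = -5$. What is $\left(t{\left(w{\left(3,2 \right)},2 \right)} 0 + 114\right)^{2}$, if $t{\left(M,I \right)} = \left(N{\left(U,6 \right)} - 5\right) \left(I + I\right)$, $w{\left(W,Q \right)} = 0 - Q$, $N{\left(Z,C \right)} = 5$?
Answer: $12996$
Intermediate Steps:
$w{\left(W,Q \right)} = - Q$
$t{\left(M,I \right)} = 0$ ($t{\left(M,I \right)} = \left(5 - 5\right) \left(I + I\right) = 0 \cdot 2 I = 0$)
$\left(t{\left(w{\left(3,2 \right)},2 \right)} 0 + 114\right)^{2} = \left(0 \cdot 0 + 114\right)^{2} = \left(0 + 114\right)^{2} = 114^{2} = 12996$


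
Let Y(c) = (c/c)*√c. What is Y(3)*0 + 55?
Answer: 55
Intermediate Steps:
Y(c) = √c (Y(c) = 1*√c = √c)
Y(3)*0 + 55 = √3*0 + 55 = 0 + 55 = 55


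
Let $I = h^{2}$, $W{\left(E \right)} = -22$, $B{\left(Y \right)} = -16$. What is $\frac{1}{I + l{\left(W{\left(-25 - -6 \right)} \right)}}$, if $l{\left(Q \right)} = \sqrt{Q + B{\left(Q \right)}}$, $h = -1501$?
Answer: $\frac{118579}{267158605581} - \frac{i \sqrt{38}}{5076013506039} \approx 4.4385 \cdot 10^{-7} - 1.2144 \cdot 10^{-12} i$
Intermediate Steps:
$l{\left(Q \right)} = \sqrt{-16 + Q}$ ($l{\left(Q \right)} = \sqrt{Q - 16} = \sqrt{-16 + Q}$)
$I = 2253001$ ($I = \left(-1501\right)^{2} = 2253001$)
$\frac{1}{I + l{\left(W{\left(-25 - -6 \right)} \right)}} = \frac{1}{2253001 + \sqrt{-16 - 22}} = \frac{1}{2253001 + \sqrt{-38}} = \frac{1}{2253001 + i \sqrt{38}}$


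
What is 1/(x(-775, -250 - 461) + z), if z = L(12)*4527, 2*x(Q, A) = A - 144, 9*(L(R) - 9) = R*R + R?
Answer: 2/237567 ≈ 8.4187e-6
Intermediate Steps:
L(R) = 9 + R/9 + R²/9 (L(R) = 9 + (R*R + R)/9 = 9 + (R² + R)/9 = 9 + (R + R²)/9 = 9 + (R/9 + R²/9) = 9 + R/9 + R²/9)
x(Q, A) = -72 + A/2 (x(Q, A) = (A - 144)/2 = (-144 + A)/2 = -72 + A/2)
z = 119211 (z = (9 + (⅑)*12 + (⅑)*12²)*4527 = (9 + 4/3 + (⅑)*144)*4527 = (9 + 4/3 + 16)*4527 = (79/3)*4527 = 119211)
1/(x(-775, -250 - 461) + z) = 1/((-72 + (-250 - 461)/2) + 119211) = 1/((-72 + (½)*(-711)) + 119211) = 1/((-72 - 711/2) + 119211) = 1/(-855/2 + 119211) = 1/(237567/2) = 2/237567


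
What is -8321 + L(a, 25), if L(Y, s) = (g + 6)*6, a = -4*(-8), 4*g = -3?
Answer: -16579/2 ≈ -8289.5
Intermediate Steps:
g = -¾ (g = (¼)*(-3) = -¾ ≈ -0.75000)
a = 32
L(Y, s) = 63/2 (L(Y, s) = (-¾ + 6)*6 = (21/4)*6 = 63/2)
-8321 + L(a, 25) = -8321 + 63/2 = -16579/2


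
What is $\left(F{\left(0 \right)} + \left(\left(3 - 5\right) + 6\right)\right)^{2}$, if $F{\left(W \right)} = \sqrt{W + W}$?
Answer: $16$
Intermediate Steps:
$F{\left(W \right)} = \sqrt{2} \sqrt{W}$ ($F{\left(W \right)} = \sqrt{2 W} = \sqrt{2} \sqrt{W}$)
$\left(F{\left(0 \right)} + \left(\left(3 - 5\right) + 6\right)\right)^{2} = \left(\sqrt{2} \sqrt{0} + \left(\left(3 - 5\right) + 6\right)\right)^{2} = \left(\sqrt{2} \cdot 0 + \left(-2 + 6\right)\right)^{2} = \left(0 + 4\right)^{2} = 4^{2} = 16$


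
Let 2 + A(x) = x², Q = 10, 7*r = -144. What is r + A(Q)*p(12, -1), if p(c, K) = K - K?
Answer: -144/7 ≈ -20.571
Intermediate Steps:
p(c, K) = 0
r = -144/7 (r = (⅐)*(-144) = -144/7 ≈ -20.571)
A(x) = -2 + x²
r + A(Q)*p(12, -1) = -144/7 + (-2 + 10²)*0 = -144/7 + (-2 + 100)*0 = -144/7 + 98*0 = -144/7 + 0 = -144/7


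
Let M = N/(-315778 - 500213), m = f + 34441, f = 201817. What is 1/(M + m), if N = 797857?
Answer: 815991/192783603821 ≈ 4.2327e-6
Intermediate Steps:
m = 236258 (m = 201817 + 34441 = 236258)
M = -797857/815991 (M = 797857/(-315778 - 500213) = 797857/(-815991) = 797857*(-1/815991) = -797857/815991 ≈ -0.97778)
1/(M + m) = 1/(-797857/815991 + 236258) = 1/(192783603821/815991) = 815991/192783603821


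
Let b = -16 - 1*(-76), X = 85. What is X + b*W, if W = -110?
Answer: -6515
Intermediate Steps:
b = 60 (b = -16 + 76 = 60)
X + b*W = 85 + 60*(-110) = 85 - 6600 = -6515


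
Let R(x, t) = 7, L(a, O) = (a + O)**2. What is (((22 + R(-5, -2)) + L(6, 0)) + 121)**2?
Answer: 34596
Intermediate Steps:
L(a, O) = (O + a)**2
(((22 + R(-5, -2)) + L(6, 0)) + 121)**2 = (((22 + 7) + (0 + 6)**2) + 121)**2 = ((29 + 6**2) + 121)**2 = ((29 + 36) + 121)**2 = (65 + 121)**2 = 186**2 = 34596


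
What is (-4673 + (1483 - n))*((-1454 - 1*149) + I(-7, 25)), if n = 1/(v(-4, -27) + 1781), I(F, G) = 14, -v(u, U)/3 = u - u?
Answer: 9027730299/1781 ≈ 5.0689e+6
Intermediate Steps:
v(u, U) = 0 (v(u, U) = -3*(u - u) = -3*0 = 0)
n = 1/1781 (n = 1/(0 + 1781) = 1/1781 ≈ 0.00056148)
(-4673 + (1483 - n))*((-1454 - 1*149) + I(-7, 25)) = (-4673 + (1483 - 1*1/1781))*((-1454 - 1*149) + 14) = (-4673 + (1483 - 1/1781))*((-1454 - 149) + 14) = (-4673 + 2641222/1781)*(-1603 + 14) = -5681391/1781*(-1589) = 9027730299/1781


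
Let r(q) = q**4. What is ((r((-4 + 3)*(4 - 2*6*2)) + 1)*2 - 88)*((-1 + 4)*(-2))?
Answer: -1919484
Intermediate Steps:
((r((-4 + 3)*(4 - 2*6*2)) + 1)*2 - 88)*((-1 + 4)*(-2)) = ((((-4 + 3)*(4 - 2*6*2))**4 + 1)*2 - 88)*((-1 + 4)*(-2)) = (((-(4 - 12*2))**4 + 1)*2 - 88)*(3*(-2)) = (((-(4 - 24))**4 + 1)*2 - 88)*(-6) = (((-1*(-20))**4 + 1)*2 - 88)*(-6) = ((20**4 + 1)*2 - 88)*(-6) = ((160000 + 1)*2 - 88)*(-6) = (160001*2 - 88)*(-6) = (320002 - 88)*(-6) = 319914*(-6) = -1919484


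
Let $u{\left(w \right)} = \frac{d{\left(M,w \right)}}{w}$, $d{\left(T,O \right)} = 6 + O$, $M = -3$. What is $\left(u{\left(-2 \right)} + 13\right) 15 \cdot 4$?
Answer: $660$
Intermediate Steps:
$u{\left(w \right)} = \frac{6 + w}{w}$
$\left(u{\left(-2 \right)} + 13\right) 15 \cdot 4 = \left(\frac{6 - 2}{-2} + 13\right) 15 \cdot 4 = \left(\left(- \frac{1}{2}\right) 4 + 13\right) 60 = \left(-2 + 13\right) 60 = 11 \cdot 60 = 660$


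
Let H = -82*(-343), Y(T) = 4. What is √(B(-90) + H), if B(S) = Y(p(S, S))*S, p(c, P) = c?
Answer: √27766 ≈ 166.63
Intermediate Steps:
H = 28126
B(S) = 4*S
√(B(-90) + H) = √(4*(-90) + 28126) = √(-360 + 28126) = √27766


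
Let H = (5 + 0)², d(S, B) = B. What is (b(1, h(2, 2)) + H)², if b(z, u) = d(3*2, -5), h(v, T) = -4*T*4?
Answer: 400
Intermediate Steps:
h(v, T) = -16*T
b(z, u) = -5
H = 25 (H = 5² = 25)
(b(1, h(2, 2)) + H)² = (-5 + 25)² = 20² = 400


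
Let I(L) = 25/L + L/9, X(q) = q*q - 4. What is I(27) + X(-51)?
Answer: 70225/27 ≈ 2600.9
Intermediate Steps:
X(q) = -4 + q² (X(q) = q² - 4 = -4 + q²)
I(L) = 25/L + L/9 (I(L) = 25/L + L*(⅑) = 25/L + L/9)
I(27) + X(-51) = (25/27 + (⅑)*27) + (-4 + (-51)²) = (25*(1/27) + 3) + (-4 + 2601) = (25/27 + 3) + 2597 = 106/27 + 2597 = 70225/27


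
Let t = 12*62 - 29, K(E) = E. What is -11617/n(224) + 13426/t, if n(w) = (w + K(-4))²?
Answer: 11663859/629200 ≈ 18.538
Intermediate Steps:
t = 715 (t = 744 - 29 = 715)
n(w) = (-4 + w)² (n(w) = (w - 4)² = (-4 + w)²)
-11617/n(224) + 13426/t = -11617/(-4 + 224)² + 13426/715 = -11617/(220²) + 13426*(1/715) = -11617/48400 + 13426/715 = 11663859/629200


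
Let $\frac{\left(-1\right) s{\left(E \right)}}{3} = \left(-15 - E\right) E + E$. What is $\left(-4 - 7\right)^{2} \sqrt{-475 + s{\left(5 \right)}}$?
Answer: $121 i \sqrt{190} \approx 1667.9 i$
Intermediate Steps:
$s{\left(E \right)} = - 3 E - 3 E \left(-15 - E\right)$ ($s{\left(E \right)} = - 3 \left(\left(-15 - E\right) E + E\right) = - 3 \left(E \left(-15 - E\right) + E\right) = - 3 \left(E + E \left(-15 - E\right)\right) = - 3 E - 3 E \left(-15 - E\right)$)
$\left(-4 - 7\right)^{2} \sqrt{-475 + s{\left(5 \right)}} = \left(-4 - 7\right)^{2} \sqrt{-475 + 3 \cdot 5 \left(14 + 5\right)} = \left(-4 - 7\right)^{2} \sqrt{-475 + 3 \cdot 5 \cdot 19} = \left(-4 - 7\right)^{2} \sqrt{-475 + 285} = \left(-11\right)^{2} \sqrt{-190} = 121 i \sqrt{190}$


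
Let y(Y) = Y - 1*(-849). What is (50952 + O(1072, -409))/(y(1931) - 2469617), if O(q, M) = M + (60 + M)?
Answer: -50194/2466837 ≈ -0.020348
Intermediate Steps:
O(q, M) = 60 + 2*M
y(Y) = 849 + Y (y(Y) = Y + 849 = 849 + Y)
(50952 + O(1072, -409))/(y(1931) - 2469617) = (50952 + (60 + 2*(-409)))/((849 + 1931) - 2469617) = (50952 + (60 - 818))/(2780 - 2469617) = (50952 - 758)/(-2466837) = 50194*(-1/2466837) = -50194/2466837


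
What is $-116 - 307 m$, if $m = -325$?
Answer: $99659$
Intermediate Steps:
$-116 - 307 m = -116 - -99775 = -116 + 99775 = 99659$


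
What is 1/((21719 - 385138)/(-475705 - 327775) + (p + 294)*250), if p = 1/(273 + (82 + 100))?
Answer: 73116680/5374149225129 ≈ 1.3605e-5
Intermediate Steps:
p = 1/455 (p = 1/(273 + 182) = 1/455 ≈ 0.0021978)
1/((21719 - 385138)/(-475705 - 327775) + (p + 294)*250) = 1/((21719 - 385138)/(-475705 - 327775) + (1/455 + 294)*250) = 1/(-363419/(-803480) + (133771/455)*250) = 1/(-363419*(-1/803480) + 6688550/91) = 1/(363419/803480 + 6688550/91) = 1/(5374149225129/73116680) = 73116680/5374149225129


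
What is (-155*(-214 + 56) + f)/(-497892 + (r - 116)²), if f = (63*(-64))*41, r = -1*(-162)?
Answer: 70411/247888 ≈ 0.28404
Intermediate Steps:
r = 162
f = -165312 (f = -4032*41 = -165312)
(-155*(-214 + 56) + f)/(-497892 + (r - 116)²) = (-155*(-214 + 56) - 165312)/(-497892 + (162 - 116)²) = (-155*(-158) - 165312)/(-497892 + 46²) = (24490 - 165312)/(-497892 + 2116) = -140822/(-495776) = -140822*(-1/495776) = 70411/247888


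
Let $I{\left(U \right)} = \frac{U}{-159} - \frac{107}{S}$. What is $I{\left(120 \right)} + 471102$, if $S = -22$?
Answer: $\frac{549309723}{1166} \approx 4.7111 \cdot 10^{5}$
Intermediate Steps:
$I{\left(U \right)} = \frac{107}{22} - \frac{U}{159}$ ($I{\left(U \right)} = \frac{U}{-159} - \frac{107}{-22} = U \left(- \frac{1}{159}\right) - - \frac{107}{22} = - \frac{U}{159} + \frac{107}{22} = \frac{107}{22} - \frac{U}{159}$)
$I{\left(120 \right)} + 471102 = \left(\frac{107}{22} - \frac{40}{53}\right) + 471102 = \frac{4791}{1166} + 471102 = \frac{549309723}{1166}$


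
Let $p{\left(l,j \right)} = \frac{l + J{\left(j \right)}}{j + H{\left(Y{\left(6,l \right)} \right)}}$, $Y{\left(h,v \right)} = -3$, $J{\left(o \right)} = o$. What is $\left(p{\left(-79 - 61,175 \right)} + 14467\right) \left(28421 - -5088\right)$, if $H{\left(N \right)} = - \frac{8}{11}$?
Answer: $\frac{929326006616}{1917} \approx 4.8478 \cdot 10^{8}$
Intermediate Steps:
$H{\left(N \right)} = - \frac{8}{11}$
$p{\left(l,j \right)} = \frac{j + l}{- \frac{8}{11} + j}$ ($p{\left(l,j \right)} = \frac{l + j}{j - \frac{8}{11}} = \frac{j + l}{- \frac{8}{11} + j}$)
$\left(p{\left(-79 - 61,175 \right)} + 14467\right) \left(28421 - -5088\right) = \left(\frac{11 \left(175 - 140\right)}{-8 + 11 \cdot 175} + 14467\right) \left(28421 - -5088\right) = \left(\frac{11 \left(175 - 140\right)}{-8 + 1925} + 14467\right) \left(28421 + 5088\right) = \left(11 \cdot \frac{1}{1917} \cdot 35 + 14467\right) 33509 = \left(\frac{385}{1917} + 14467\right) 33509 = \frac{27733624}{1917} \cdot 33509 = \frac{929326006616}{1917}$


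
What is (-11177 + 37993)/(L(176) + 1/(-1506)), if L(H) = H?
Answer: 40384896/265055 ≈ 152.36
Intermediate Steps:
(-11177 + 37993)/(L(176) + 1/(-1506)) = (-11177 + 37993)/(176 + 1/(-1506)) = 26816/(176 - 1/1506) = 26816/(265055/1506) = 26816*(1506/265055) = 40384896/265055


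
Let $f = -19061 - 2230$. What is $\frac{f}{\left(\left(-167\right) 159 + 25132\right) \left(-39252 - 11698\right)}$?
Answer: $- \frac{21291}{72399950} \approx -0.00029407$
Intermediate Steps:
$f = -21291$
$\frac{f}{\left(\left(-167\right) 159 + 25132\right) \left(-39252 - 11698\right)} = - \frac{21291}{\left(\left(-167\right) 159 + 25132\right) \left(-39252 - 11698\right)} = - \frac{21291}{\left(-26553 + 25132\right) \left(-50950\right)} = - \frac{21291}{\left(-1421\right) \left(-50950\right)} = - \frac{21291}{72399950}$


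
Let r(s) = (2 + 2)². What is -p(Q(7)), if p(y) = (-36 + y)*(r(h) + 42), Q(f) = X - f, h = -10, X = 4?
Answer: 2262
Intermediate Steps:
r(s) = 16 (r(s) = 4² = 16)
Q(f) = 4 - f
p(y) = -2088 + 58*y (p(y) = (-36 + y)*(16 + 42) = (-36 + y)*58 = -2088 + 58*y)
-p(Q(7)) = -(-2088 + 58*(4 - 1*7)) = -(-2088 + 58*(4 - 7)) = -(-2088 + 58*(-3)) = -(-2088 - 174) = -1*(-2262) = 2262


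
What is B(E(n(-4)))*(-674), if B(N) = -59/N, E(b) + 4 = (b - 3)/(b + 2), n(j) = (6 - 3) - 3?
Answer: -79532/11 ≈ -7230.2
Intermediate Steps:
n(j) = 0 (n(j) = 3 - 3 = 0)
E(b) = -4 + (-3 + b)/(2 + b) (E(b) = -4 + (b - 3)/(b + 2) = -4 + (-3 + b)/(2 + b))
B(E(n(-4)))*(-674) = -59*(2 + 0)/(-11 - 3*0)*(-674) = -59*2/(-11 + 0)*(-674) = -59/((½)*(-11))*(-674) = -59/(-11/2)*(-674) = -59*(-2/11)*(-674) = (118/11)*(-674) = -79532/11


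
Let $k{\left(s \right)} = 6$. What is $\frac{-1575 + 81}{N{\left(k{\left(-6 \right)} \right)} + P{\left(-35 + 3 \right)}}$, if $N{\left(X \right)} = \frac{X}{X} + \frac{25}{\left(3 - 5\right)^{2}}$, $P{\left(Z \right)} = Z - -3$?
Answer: $\frac{1992}{29} \approx 68.69$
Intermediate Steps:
$P{\left(Z \right)} = 3 + Z$ ($P{\left(Z \right)} = Z + 3 = 3 + Z$)
$N{\left(X \right)} = \frac{29}{4}$ ($N{\left(X \right)} = 1 + \frac{25}{\left(-2\right)^{2}} = 1 + \frac{25}{4} = \frac{29}{4}$)
$\frac{-1575 + 81}{N{\left(k{\left(-6 \right)} \right)} + P{\left(-35 + 3 \right)}} = \frac{-1575 + 81}{\frac{29}{4} + \left(3 + \left(-35 + 3\right)\right)} = - \frac{1494}{\frac{29}{4} + \left(3 - 32\right)} = - \frac{1494}{\frac{29}{4} - 29} = - \frac{1494}{- \frac{87}{4}} = \left(-1494\right) \left(- \frac{4}{87}\right) = \frac{1992}{29}$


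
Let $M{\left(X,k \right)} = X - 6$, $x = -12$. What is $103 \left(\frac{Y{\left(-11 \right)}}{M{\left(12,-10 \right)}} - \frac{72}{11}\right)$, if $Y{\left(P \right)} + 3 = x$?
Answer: $- \frac{20497}{22} \approx -931.68$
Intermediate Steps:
$Y{\left(P \right)} = -15$ ($Y{\left(P \right)} = -3 - 12 = -15$)
$M{\left(X,k \right)} = -6 + X$
$103 \left(\frac{Y{\left(-11 \right)}}{M{\left(12,-10 \right)}} - \frac{72}{11}\right) = 103 \left(- \frac{15}{-6 + 12} - \frac{72}{11}\right) = 103 \left(- \frac{15}{6} - \frac{72}{11}\right) = 103 \left(\left(-15\right) \frac{1}{6} - \frac{72}{11}\right) = 103 \left(- \frac{5}{2} - \frac{72}{11}\right) = 103 \left(- \frac{199}{22}\right) = - \frac{20497}{22}$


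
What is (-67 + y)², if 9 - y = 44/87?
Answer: 25908100/7569 ≈ 3422.9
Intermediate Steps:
y = 739/87 (y = 9 - 44/87 = 739/87 ≈ 8.4942)
(-67 + y)² = (-67 + 739/87)² = (-5090/87)² = 25908100/7569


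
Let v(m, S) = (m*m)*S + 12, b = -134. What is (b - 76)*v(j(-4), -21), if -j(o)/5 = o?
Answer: 1761480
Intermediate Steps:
j(o) = -5*o
v(m, S) = 12 + S*m² (v(m, S) = m²*S + 12 = S*m² + 12 = 12 + S*m²)
(b - 76)*v(j(-4), -21) = (-134 - 76)*(12 - 21*(-5*(-4))²) = -210*(12 - 21*20²) = -210*(12 - 21*400) = -210*(12 - 8400) = -210*(-8388) = 1761480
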